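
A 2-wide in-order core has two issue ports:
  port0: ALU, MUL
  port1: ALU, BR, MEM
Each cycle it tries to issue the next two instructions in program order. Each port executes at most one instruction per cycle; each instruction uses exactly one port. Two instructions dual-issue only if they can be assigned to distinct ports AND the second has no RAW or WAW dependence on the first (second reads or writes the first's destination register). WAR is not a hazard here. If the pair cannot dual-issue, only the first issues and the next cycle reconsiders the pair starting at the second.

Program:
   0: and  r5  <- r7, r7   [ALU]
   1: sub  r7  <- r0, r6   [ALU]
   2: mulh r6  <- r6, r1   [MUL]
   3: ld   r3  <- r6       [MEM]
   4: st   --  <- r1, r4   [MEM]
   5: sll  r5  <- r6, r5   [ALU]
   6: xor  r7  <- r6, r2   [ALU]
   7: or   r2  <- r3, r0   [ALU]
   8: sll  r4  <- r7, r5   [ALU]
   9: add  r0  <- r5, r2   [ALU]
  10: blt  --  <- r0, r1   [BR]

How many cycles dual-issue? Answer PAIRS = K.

  cy0 -> i0+i1 (and/sub) dual
  cy1 -> i2 (mulh) RAW r6
  cy2 -> i3 (ld) no-port MEM/MEM
  cy3 -> i4+i5 (st/sll) dual
  cy4 -> i6+i7 (xor/or) dual
  cy5 -> i8+i9 (sll/add) dual
  cy6 -> i10 (blt) tail

PAIRS = 4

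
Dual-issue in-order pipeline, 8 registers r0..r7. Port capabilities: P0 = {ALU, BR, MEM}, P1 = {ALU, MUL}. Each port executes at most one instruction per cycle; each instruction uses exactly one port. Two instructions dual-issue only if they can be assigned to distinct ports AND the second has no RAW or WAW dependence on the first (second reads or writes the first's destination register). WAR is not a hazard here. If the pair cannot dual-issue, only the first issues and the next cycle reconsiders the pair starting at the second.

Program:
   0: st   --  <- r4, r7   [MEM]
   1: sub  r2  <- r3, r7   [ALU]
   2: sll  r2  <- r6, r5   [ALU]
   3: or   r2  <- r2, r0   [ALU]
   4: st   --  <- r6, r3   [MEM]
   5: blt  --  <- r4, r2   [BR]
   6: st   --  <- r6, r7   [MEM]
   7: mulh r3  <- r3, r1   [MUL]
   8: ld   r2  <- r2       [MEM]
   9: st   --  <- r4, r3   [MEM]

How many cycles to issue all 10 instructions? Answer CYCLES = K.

[0] i0/i1  st.MEM/sub.ALU  -- 2-wide
[1] i2  sll.ALU  -- RAW+WAW r2
[2] i3/i4  or.ALU/st.MEM  -- 2-wide
[3] i5  blt.BR  -- no-port BR/MEM
[4] i6/i7  st.MEM/mulh.MUL  -- 2-wide
[5] i8  ld.MEM  -- no-port MEM/MEM
[6] i9  st.MEM  -- tail

CYCLES = 7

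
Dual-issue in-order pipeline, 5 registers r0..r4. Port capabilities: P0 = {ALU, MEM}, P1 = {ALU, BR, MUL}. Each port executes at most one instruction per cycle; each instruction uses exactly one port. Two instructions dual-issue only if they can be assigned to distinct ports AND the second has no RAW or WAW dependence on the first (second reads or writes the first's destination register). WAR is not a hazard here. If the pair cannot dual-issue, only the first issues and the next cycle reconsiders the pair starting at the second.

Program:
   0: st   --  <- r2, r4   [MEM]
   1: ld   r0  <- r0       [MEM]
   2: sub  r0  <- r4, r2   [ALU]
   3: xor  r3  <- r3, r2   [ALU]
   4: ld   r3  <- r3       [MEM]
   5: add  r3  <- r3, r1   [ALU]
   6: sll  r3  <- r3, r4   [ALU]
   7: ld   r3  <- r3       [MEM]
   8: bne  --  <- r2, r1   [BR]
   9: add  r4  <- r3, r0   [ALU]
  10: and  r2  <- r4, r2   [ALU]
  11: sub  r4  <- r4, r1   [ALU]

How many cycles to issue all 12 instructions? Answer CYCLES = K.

CYCLES = 9

t=0 i0:st ; no-port MEM/MEM
t=1 i1:ld ; WAW r0
t=2 i2,i3:sub+xor ; 2-wide
t=3 i4:ld ; RAW+WAW r3
t=4 i5:add ; RAW+WAW r3
t=5 i6:sll ; RAW+WAW r3
t=6 i7,i8:ld+bne ; 2-wide
t=7 i9:add ; RAW r4
t=8 i10,i11:and+sub ; 2-wide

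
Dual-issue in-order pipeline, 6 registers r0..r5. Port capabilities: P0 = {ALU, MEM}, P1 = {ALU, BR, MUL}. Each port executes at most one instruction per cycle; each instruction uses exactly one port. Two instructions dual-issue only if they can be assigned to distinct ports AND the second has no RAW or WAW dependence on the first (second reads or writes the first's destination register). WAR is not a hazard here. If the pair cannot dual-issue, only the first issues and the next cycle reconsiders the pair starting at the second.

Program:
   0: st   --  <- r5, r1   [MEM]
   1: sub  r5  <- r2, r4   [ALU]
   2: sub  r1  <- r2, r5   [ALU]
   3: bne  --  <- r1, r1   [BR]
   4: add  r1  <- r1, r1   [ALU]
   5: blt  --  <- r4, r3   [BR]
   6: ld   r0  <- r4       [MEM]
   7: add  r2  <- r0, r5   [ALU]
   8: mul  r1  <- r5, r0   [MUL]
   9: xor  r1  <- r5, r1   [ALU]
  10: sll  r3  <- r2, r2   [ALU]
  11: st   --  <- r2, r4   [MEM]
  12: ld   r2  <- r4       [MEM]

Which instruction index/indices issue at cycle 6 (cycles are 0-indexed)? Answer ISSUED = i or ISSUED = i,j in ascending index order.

ISSUED = 11

c0: i0+i1 st sub  pair
c1: i2 sub  RAW r1
c2: i3+i4 bne add  pair
c3: i5+i6 blt ld  pair
c4: i7+i8 add mul  pair
c5: i9+i10 xor sll  pair
c6: i11 st  no-port MEM/MEM
c7: i12 ld  tail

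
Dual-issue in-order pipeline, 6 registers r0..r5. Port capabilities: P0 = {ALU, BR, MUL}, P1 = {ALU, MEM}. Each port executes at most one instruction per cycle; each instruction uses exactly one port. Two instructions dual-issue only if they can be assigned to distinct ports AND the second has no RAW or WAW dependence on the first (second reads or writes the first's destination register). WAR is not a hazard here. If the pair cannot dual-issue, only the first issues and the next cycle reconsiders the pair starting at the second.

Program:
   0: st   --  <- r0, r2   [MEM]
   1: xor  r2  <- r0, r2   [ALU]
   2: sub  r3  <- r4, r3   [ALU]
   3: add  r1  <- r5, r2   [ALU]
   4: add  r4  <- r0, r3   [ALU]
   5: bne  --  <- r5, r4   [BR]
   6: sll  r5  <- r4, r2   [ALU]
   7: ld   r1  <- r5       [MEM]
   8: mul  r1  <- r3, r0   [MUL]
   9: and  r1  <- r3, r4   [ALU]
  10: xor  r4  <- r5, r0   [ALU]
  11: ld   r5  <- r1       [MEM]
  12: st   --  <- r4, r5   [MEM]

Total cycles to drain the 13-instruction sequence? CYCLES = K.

CYCLES = 9

#0 head=0: st xor i0&i1 pair
#1 head=2: sub add i2&i3 pair
#2 head=4: add i4 RAW r4
#3 head=5: bne sll i5&i6 pair
#4 head=7: ld i7 WAW r1
#5 head=8: mul i8 WAW r1
#6 head=9: and xor i9&i10 pair
#7 head=11: ld i11 no-port MEM/MEM
#8 head=12: st i12 tail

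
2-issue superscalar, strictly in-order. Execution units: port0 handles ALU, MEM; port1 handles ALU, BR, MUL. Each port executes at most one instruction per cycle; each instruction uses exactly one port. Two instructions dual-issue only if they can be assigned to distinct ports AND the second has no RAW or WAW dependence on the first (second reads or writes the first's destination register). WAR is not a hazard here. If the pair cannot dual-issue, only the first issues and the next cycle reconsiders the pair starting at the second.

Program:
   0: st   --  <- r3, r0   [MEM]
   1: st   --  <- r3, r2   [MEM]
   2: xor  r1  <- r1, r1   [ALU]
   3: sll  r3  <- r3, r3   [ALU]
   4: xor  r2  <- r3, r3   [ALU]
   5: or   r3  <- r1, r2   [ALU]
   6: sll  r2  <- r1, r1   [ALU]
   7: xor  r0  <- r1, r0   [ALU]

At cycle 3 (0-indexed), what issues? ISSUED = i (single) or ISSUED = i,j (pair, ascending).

#0 head=0: st i0 no-port MEM/MEM
#1 head=1: st+xor i1+i2 2-wide
#2 head=3: sll i3 RAW r3
#3 head=4: xor i4 RAW r2
#4 head=5: or+sll i5+i6 2-wide
#5 head=7: xor i7 tail

ISSUED = 4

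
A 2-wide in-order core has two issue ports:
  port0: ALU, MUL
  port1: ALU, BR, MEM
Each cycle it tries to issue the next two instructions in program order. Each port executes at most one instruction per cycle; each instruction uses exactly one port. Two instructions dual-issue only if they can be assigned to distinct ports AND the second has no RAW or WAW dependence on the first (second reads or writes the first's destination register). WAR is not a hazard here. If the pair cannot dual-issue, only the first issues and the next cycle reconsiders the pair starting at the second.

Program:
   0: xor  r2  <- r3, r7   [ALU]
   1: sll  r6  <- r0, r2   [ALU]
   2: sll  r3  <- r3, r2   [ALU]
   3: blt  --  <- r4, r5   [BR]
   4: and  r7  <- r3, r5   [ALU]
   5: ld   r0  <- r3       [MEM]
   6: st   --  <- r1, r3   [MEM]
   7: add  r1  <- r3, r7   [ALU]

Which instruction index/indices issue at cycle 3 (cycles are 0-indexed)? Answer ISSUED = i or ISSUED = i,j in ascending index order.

#0 head=0: xor i0 RAW r2
#1 head=1: sll/sll i1,i2 dual
#2 head=3: blt/and i3,i4 dual
#3 head=5: ld i5 no-port MEM/MEM
#4 head=6: st/add i6,i7 dual

ISSUED = 5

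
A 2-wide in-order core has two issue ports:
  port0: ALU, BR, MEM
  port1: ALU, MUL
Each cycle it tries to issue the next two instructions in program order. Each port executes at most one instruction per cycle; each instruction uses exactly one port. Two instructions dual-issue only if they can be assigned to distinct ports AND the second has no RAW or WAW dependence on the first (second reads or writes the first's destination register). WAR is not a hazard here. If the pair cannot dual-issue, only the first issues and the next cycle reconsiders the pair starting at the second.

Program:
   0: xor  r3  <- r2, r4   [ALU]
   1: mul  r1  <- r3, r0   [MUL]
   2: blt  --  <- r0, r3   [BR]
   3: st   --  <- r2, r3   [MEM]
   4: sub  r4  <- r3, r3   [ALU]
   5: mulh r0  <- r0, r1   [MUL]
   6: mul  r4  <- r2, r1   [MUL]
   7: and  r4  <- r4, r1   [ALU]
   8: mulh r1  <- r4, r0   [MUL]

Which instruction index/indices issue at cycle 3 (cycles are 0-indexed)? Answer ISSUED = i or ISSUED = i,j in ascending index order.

c0: i0 xor.ALU  RAW r3
c1: i1&i2 mul.MUL+blt.BR  2-wide
c2: i3&i4 st.MEM+sub.ALU  2-wide
c3: i5 mulh.MUL  no-port MUL/MUL
c4: i6 mul.MUL  RAW+WAW r4
c5: i7 and.ALU  RAW r4
c6: i8 mulh.MUL  tail

ISSUED = 5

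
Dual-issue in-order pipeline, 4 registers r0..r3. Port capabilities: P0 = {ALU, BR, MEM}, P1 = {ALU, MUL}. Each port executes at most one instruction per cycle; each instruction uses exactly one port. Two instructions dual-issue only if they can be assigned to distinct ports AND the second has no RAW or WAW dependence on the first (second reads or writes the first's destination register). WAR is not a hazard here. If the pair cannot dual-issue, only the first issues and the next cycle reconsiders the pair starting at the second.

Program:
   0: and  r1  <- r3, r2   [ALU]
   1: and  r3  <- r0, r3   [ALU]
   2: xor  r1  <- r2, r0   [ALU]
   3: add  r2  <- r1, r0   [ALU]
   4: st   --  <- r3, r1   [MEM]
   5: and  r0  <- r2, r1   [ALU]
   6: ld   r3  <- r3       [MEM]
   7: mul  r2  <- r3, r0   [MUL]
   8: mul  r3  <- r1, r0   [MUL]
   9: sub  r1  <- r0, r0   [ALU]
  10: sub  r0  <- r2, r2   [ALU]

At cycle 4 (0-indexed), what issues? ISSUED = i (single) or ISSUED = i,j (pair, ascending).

ISSUED = 7

  cy0 -> i0,i1 (and;and) pair
  cy1 -> i2 (xor) RAW r1
  cy2 -> i3,i4 (add;st) pair
  cy3 -> i5,i6 (and;ld) pair
  cy4 -> i7 (mul) no-port MUL/MUL
  cy5 -> i8,i9 (mul;sub) pair
  cy6 -> i10 (sub) tail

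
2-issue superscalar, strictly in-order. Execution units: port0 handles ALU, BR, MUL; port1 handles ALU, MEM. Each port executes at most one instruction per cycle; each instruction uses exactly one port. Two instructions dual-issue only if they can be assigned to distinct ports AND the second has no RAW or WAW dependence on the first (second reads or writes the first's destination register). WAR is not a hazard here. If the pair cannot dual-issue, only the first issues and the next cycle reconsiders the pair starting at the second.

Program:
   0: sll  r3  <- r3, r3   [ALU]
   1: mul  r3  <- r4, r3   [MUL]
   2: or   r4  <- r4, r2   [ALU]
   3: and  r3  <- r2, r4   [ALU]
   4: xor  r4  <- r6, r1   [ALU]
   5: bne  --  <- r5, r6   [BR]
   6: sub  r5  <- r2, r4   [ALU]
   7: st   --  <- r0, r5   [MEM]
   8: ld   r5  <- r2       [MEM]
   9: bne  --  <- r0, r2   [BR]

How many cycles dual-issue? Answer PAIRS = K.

c0: i0 sll  RAW+WAW r3
c1: i1+i2 mul+or  dual
c2: i3+i4 and+xor  dual
c3: i5+i6 bne+sub  dual
c4: i7 st  no-port MEM/MEM
c5: i8+i9 ld+bne  dual

PAIRS = 4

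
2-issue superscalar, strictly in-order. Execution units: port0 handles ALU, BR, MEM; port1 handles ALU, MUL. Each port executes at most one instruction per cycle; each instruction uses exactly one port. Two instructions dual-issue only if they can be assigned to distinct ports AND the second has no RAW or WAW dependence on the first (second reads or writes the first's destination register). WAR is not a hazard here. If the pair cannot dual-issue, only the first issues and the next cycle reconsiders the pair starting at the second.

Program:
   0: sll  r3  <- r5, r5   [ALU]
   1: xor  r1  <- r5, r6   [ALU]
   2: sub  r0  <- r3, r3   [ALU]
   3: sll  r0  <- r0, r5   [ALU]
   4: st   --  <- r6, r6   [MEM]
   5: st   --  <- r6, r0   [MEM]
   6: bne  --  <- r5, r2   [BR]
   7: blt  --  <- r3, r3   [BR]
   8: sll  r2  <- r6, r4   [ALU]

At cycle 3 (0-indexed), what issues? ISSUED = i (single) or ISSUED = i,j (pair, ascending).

ISSUED = 5

#0 head=0: sll.ALU xor.ALU i0&i1 pair
#1 head=2: sub.ALU i2 RAW+WAW r0
#2 head=3: sll.ALU st.MEM i3&i4 pair
#3 head=5: st.MEM i5 no-port MEM/BR
#4 head=6: bne.BR i6 no-port BR/BR
#5 head=7: blt.BR sll.ALU i7&i8 pair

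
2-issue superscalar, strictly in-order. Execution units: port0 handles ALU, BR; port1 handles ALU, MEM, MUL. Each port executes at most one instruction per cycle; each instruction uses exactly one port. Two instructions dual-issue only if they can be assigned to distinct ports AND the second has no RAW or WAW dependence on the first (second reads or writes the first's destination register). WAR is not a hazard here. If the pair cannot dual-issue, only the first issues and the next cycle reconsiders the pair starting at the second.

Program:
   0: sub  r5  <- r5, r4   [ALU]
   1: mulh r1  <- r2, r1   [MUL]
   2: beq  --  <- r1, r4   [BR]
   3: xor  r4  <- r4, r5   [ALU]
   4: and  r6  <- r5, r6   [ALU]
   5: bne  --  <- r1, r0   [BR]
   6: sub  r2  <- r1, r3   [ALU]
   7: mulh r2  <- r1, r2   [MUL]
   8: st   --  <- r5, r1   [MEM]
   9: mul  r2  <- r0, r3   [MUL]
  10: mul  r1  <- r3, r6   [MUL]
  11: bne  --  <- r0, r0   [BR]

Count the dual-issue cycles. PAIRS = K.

PAIRS = 4

c0: i0&i1 sub.ALU mulh.MUL  dual
c1: i2&i3 beq.BR xor.ALU  dual
c2: i4&i5 and.ALU bne.BR  dual
c3: i6 sub.ALU  RAW+WAW r2
c4: i7 mulh.MUL  no-port MUL/MEM
c5: i8 st.MEM  no-port MEM/MUL
c6: i9 mul.MUL  no-port MUL/MUL
c7: i10&i11 mul.MUL bne.BR  dual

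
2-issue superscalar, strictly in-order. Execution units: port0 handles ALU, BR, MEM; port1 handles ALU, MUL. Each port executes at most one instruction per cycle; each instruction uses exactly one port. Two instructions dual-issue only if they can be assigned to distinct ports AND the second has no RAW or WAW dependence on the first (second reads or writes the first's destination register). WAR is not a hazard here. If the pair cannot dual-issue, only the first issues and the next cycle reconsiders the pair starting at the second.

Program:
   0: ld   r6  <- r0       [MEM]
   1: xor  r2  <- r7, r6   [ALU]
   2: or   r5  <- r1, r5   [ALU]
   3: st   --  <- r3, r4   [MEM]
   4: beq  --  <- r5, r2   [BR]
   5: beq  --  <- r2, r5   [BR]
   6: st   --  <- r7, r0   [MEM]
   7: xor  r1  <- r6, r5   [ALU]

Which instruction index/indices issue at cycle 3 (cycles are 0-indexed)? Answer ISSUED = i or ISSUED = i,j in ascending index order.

ISSUED = 4

0. ld @i0  | RAW r6
1. xor+or @i1&i2  | 2-wide
2. st @i3  | no-port MEM/BR
3. beq @i4  | no-port BR/BR
4. beq @i5  | no-port BR/MEM
5. st+xor @i6&i7  | 2-wide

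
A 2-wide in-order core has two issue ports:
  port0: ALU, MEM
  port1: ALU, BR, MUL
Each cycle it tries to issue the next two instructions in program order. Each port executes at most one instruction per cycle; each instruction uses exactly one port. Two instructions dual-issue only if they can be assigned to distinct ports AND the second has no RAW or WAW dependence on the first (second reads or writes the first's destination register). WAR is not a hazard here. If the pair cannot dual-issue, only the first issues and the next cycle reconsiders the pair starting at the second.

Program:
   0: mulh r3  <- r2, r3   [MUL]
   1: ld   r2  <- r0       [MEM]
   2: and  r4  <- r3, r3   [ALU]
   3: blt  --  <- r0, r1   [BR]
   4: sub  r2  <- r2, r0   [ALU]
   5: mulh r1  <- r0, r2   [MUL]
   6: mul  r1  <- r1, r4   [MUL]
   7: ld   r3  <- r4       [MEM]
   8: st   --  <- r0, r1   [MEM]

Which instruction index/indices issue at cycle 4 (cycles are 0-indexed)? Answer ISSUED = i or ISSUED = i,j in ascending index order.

#0 head=0: mulh.MUL+ld.MEM i0/i1 pair
#1 head=2: and.ALU+blt.BR i2/i3 pair
#2 head=4: sub.ALU i4 RAW r2
#3 head=5: mulh.MUL i5 no-port MUL/MUL
#4 head=6: mul.MUL+ld.MEM i6/i7 pair
#5 head=8: st.MEM i8 tail

ISSUED = 6,7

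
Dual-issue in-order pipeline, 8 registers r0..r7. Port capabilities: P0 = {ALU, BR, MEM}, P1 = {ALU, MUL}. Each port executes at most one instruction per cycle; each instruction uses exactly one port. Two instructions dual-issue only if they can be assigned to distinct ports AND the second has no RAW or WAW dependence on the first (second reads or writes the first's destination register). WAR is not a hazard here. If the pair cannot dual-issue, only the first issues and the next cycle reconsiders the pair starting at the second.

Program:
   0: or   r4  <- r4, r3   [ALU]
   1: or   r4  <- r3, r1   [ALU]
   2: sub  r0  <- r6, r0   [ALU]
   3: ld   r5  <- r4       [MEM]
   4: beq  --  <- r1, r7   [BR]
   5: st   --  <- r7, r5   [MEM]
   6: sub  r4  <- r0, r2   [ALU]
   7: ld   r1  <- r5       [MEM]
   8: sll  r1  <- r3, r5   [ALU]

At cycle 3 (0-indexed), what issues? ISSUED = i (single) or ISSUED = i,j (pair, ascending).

ISSUED = 4

0. or @i0  | WAW r4
1. or/sub @i1&i2  | dual
2. ld @i3  | no-port MEM/BR
3. beq @i4  | no-port BR/MEM
4. st/sub @i5&i6  | dual
5. ld @i7  | WAW r1
6. sll @i8  | tail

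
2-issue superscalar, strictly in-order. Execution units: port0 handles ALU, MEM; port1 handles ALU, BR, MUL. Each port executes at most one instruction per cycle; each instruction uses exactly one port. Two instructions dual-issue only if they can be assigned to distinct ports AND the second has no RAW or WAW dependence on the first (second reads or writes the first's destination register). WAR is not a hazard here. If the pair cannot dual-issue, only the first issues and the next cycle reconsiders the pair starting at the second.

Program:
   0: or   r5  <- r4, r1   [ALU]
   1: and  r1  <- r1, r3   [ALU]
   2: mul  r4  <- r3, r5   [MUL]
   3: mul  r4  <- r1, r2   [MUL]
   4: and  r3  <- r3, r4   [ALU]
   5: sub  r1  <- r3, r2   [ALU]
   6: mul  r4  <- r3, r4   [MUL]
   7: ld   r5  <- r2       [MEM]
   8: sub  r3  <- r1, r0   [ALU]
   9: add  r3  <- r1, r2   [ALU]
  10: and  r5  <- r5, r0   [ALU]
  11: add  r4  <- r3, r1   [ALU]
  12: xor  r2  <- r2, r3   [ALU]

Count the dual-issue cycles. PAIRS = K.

  cy0 -> i0,i1 (or+and) pair
  cy1 -> i2 (mul) no-port MUL/MUL
  cy2 -> i3 (mul) RAW r4
  cy3 -> i4 (and) RAW r3
  cy4 -> i5,i6 (sub+mul) pair
  cy5 -> i7,i8 (ld+sub) pair
  cy6 -> i9,i10 (add+and) pair
  cy7 -> i11,i12 (add+xor) pair

PAIRS = 5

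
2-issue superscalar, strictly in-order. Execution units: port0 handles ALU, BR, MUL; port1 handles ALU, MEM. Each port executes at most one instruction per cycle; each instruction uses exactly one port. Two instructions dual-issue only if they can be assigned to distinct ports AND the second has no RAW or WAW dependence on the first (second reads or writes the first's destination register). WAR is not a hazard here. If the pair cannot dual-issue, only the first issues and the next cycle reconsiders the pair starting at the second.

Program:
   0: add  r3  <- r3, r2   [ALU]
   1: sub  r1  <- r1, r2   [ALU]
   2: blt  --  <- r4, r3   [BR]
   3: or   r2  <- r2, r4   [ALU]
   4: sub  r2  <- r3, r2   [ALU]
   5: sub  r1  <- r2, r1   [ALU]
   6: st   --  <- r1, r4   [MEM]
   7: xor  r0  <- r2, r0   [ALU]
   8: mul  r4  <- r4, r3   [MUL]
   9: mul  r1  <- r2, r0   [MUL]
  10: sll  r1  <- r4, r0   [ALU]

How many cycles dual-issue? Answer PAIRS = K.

[0] i0,i1  add+sub  -- pair
[1] i2,i3  blt+or  -- pair
[2] i4  sub  -- RAW r2
[3] i5  sub  -- RAW r1
[4] i6,i7  st+xor  -- pair
[5] i8  mul  -- no-port MUL/MUL
[6] i9  mul  -- WAW r1
[7] i10  sll  -- tail

PAIRS = 3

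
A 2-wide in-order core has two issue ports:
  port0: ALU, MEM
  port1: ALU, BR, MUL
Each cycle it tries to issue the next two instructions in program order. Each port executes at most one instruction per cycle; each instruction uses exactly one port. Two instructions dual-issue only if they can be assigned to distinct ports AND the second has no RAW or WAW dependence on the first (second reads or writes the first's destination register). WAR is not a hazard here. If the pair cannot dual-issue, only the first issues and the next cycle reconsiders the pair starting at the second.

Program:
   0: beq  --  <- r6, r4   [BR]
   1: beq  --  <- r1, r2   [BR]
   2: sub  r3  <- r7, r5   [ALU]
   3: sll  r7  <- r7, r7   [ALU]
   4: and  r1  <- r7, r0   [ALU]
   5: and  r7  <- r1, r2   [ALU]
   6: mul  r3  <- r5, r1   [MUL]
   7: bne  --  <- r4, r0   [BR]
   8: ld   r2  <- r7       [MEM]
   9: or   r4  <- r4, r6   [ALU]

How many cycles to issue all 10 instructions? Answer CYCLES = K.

CYCLES = 7

c0: i0 beq.BR  no-port BR/BR
c1: i1,i2 beq.BR+sub.ALU  pair
c2: i3 sll.ALU  RAW r7
c3: i4 and.ALU  RAW r1
c4: i5,i6 and.ALU+mul.MUL  pair
c5: i7,i8 bne.BR+ld.MEM  pair
c6: i9 or.ALU  tail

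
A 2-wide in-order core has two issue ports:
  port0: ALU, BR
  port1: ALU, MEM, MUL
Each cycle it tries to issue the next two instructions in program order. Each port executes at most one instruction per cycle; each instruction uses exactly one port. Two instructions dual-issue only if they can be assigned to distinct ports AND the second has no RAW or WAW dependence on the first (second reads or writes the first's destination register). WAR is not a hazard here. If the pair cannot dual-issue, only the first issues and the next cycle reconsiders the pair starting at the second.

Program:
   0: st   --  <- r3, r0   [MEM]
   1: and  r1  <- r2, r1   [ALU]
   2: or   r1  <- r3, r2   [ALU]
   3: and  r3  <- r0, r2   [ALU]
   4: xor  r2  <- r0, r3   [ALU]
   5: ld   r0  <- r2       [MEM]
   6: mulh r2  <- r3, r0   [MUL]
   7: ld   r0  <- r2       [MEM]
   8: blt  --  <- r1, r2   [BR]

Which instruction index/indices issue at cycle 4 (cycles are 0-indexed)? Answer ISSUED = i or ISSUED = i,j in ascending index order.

ISSUED = 6

[0] i0/i1  st.MEM and.ALU  -- pair
[1] i2/i3  or.ALU and.ALU  -- pair
[2] i4  xor.ALU  -- RAW r2
[3] i5  ld.MEM  -- no-port MEM/MUL
[4] i6  mulh.MUL  -- no-port MUL/MEM
[5] i7/i8  ld.MEM blt.BR  -- pair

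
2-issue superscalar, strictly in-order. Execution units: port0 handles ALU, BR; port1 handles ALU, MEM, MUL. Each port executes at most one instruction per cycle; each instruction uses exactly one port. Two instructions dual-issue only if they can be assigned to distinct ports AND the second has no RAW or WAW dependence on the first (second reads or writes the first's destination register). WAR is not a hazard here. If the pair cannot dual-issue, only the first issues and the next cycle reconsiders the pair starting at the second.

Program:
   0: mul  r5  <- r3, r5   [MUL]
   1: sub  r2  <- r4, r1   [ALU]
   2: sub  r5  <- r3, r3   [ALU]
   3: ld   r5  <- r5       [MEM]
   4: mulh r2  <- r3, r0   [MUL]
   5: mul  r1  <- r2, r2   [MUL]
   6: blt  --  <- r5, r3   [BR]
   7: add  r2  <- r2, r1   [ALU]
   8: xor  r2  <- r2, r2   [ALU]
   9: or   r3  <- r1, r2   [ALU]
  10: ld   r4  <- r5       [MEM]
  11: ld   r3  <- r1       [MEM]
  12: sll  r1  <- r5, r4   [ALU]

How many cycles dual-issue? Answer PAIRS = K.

PAIRS = 4

#0 head=0: mul/sub i0/i1 pair
#1 head=2: sub i2 RAW+WAW r5
#2 head=3: ld i3 no-port MEM/MUL
#3 head=4: mulh i4 no-port MUL/MUL
#4 head=5: mul/blt i5/i6 pair
#5 head=7: add i7 RAW+WAW r2
#6 head=8: xor i8 RAW r2
#7 head=9: or/ld i9/i10 pair
#8 head=11: ld/sll i11/i12 pair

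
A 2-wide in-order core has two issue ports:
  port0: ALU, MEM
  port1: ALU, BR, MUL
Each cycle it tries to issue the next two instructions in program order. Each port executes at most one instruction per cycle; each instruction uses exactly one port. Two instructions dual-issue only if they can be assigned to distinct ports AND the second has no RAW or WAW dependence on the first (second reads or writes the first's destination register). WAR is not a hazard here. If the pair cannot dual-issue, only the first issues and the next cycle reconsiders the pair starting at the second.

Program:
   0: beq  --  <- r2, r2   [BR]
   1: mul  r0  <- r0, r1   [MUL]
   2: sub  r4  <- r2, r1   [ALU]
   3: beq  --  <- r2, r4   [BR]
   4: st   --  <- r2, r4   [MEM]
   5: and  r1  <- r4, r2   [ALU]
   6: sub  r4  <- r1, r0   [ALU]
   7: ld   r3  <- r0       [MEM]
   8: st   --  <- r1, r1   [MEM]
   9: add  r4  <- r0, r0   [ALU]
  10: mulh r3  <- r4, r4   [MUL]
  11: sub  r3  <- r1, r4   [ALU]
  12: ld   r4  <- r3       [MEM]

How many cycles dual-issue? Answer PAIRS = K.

[0] i0  beq.BR  -- no-port BR/MUL
[1] i1&i2  mul.MUL;sub.ALU  -- dual
[2] i3&i4  beq.BR;st.MEM  -- dual
[3] i5  and.ALU  -- RAW r1
[4] i6&i7  sub.ALU;ld.MEM  -- dual
[5] i8&i9  st.MEM;add.ALU  -- dual
[6] i10  mulh.MUL  -- WAW r3
[7] i11  sub.ALU  -- RAW r3
[8] i12  ld.MEM  -- tail

PAIRS = 4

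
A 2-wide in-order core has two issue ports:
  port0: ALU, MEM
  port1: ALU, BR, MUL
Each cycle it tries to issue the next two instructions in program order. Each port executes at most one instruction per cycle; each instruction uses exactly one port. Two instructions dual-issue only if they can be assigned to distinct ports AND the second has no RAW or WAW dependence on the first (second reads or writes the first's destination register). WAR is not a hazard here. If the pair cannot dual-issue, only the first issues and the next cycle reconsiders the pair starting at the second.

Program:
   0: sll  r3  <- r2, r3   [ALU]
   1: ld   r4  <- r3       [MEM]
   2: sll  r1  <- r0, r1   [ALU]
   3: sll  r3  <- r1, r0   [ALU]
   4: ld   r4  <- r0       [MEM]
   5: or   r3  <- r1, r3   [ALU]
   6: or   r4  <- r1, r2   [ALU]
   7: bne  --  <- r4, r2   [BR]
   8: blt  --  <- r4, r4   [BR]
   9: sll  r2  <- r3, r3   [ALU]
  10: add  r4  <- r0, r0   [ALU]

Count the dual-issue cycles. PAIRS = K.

[0] i0  sll.ALU  -- RAW r3
[1] i1/i2  ld.MEM+sll.ALU  -- pair
[2] i3/i4  sll.ALU+ld.MEM  -- pair
[3] i5/i6  or.ALU+or.ALU  -- pair
[4] i7  bne.BR  -- no-port BR/BR
[5] i8/i9  blt.BR+sll.ALU  -- pair
[6] i10  add.ALU  -- tail

PAIRS = 4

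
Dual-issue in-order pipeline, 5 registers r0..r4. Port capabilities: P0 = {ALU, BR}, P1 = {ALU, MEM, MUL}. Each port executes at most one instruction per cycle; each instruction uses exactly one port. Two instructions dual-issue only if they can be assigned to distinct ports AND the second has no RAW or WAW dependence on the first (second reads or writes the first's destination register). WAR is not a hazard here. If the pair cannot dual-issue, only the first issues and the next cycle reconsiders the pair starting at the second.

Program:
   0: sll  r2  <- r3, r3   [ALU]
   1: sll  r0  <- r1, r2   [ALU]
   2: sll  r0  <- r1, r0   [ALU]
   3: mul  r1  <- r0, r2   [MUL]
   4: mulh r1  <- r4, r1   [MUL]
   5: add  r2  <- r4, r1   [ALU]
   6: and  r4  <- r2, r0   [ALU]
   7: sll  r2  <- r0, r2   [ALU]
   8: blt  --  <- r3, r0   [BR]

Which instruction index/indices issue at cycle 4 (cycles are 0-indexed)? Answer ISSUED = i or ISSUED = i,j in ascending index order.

#0 head=0: sll i0 RAW r2
#1 head=1: sll i1 RAW+WAW r0
#2 head=2: sll i2 RAW r0
#3 head=3: mul i3 no-port MUL/MUL
#4 head=4: mulh i4 RAW r1
#5 head=5: add i5 RAW r2
#6 head=6: and+sll i6+i7 pair
#7 head=8: blt i8 tail

ISSUED = 4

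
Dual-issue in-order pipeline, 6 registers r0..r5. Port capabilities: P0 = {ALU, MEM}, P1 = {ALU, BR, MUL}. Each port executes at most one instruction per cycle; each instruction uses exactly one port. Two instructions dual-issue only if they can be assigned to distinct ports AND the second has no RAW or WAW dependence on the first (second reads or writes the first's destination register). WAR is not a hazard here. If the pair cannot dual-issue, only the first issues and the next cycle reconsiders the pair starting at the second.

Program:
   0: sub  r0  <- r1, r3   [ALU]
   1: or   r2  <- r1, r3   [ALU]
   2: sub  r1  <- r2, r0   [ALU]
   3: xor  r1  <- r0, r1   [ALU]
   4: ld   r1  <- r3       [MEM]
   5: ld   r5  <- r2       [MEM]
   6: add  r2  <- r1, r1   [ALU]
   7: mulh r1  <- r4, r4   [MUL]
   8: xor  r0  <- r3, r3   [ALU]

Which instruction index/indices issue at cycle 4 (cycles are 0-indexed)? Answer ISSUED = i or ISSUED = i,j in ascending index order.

ISSUED = 5,6

  cy0 -> i0/i1 (sub.ALU+or.ALU) pair
  cy1 -> i2 (sub.ALU) RAW+WAW r1
  cy2 -> i3 (xor.ALU) WAW r1
  cy3 -> i4 (ld.MEM) no-port MEM/MEM
  cy4 -> i5/i6 (ld.MEM+add.ALU) pair
  cy5 -> i7/i8 (mulh.MUL+xor.ALU) pair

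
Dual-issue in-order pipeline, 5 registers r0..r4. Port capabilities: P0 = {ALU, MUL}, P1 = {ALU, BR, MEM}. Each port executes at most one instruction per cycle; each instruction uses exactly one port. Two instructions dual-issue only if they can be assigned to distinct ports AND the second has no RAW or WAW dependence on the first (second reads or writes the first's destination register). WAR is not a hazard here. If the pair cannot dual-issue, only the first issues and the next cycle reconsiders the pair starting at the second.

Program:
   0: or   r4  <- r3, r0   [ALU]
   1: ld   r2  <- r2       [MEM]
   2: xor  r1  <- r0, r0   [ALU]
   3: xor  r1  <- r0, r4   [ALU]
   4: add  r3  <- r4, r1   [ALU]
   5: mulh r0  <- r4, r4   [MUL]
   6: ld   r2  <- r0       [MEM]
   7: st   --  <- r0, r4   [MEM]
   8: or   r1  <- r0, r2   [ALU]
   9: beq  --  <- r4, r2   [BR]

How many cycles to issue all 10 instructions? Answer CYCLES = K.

CYCLES = 7

  cy0 -> i0+i1 (or/ld) 2-wide
  cy1 -> i2 (xor) WAW r1
  cy2 -> i3 (xor) RAW r1
  cy3 -> i4+i5 (add/mulh) 2-wide
  cy4 -> i6 (ld) no-port MEM/MEM
  cy5 -> i7+i8 (st/or) 2-wide
  cy6 -> i9 (beq) tail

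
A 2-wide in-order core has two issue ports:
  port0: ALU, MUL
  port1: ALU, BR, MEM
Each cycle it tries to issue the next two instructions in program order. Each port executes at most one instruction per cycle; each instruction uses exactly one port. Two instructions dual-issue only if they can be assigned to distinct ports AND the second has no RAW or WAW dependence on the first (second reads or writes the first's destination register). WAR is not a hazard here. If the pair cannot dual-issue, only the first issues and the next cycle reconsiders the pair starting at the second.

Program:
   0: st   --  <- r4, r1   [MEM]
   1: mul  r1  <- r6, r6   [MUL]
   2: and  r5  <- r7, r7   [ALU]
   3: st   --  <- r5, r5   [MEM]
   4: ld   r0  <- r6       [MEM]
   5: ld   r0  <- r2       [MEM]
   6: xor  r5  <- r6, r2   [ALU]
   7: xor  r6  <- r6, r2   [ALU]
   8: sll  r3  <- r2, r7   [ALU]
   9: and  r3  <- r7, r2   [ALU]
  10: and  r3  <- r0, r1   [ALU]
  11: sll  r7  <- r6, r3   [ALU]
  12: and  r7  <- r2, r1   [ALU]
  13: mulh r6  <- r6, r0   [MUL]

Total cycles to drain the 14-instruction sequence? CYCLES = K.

c0: i0&i1 st.MEM;mul.MUL  pair
c1: i2 and.ALU  RAW r5
c2: i3 st.MEM  no-port MEM/MEM
c3: i4 ld.MEM  no-port MEM/MEM
c4: i5&i6 ld.MEM;xor.ALU  pair
c5: i7&i8 xor.ALU;sll.ALU  pair
c6: i9 and.ALU  WAW r3
c7: i10 and.ALU  RAW r3
c8: i11 sll.ALU  WAW r7
c9: i12&i13 and.ALU;mulh.MUL  pair

CYCLES = 10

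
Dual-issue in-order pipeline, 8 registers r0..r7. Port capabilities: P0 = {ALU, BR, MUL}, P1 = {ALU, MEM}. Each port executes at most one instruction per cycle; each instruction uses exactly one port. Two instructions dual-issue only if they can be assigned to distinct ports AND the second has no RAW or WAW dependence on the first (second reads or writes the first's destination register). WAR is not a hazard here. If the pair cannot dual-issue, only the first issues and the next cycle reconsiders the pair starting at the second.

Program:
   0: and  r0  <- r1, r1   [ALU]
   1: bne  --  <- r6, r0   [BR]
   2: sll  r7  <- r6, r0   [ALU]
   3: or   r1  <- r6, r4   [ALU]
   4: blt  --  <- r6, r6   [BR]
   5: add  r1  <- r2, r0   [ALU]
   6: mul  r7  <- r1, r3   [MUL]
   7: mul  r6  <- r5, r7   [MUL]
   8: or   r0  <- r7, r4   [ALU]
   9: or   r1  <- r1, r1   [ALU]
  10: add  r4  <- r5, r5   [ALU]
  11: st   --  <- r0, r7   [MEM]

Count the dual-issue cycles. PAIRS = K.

PAIRS = 4

t=0 i0:and ; RAW r0
t=1 i1/i2:bne sll ; pair
t=2 i3/i4:or blt ; pair
t=3 i5:add ; RAW r1
t=4 i6:mul ; no-port MUL/MUL
t=5 i7/i8:mul or ; pair
t=6 i9/i10:or add ; pair
t=7 i11:st ; tail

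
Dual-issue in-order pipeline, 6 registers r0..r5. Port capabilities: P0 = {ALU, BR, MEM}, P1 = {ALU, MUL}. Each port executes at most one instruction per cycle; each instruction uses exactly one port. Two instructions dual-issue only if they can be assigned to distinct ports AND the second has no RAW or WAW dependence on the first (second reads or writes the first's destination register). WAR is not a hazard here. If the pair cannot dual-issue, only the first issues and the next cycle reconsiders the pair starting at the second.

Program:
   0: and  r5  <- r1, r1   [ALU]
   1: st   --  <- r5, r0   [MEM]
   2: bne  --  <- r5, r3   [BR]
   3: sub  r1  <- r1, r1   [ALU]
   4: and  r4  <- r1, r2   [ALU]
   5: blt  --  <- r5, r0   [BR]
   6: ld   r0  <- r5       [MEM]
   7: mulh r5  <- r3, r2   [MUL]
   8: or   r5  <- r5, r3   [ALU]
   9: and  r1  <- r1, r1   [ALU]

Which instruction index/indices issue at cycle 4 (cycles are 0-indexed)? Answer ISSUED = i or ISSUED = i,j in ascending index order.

  cy0 -> i0 (and.ALU) RAW r5
  cy1 -> i1 (st.MEM) no-port MEM/BR
  cy2 -> i2,i3 (bne.BR/sub.ALU) 2-wide
  cy3 -> i4,i5 (and.ALU/blt.BR) 2-wide
  cy4 -> i6,i7 (ld.MEM/mulh.MUL) 2-wide
  cy5 -> i8,i9 (or.ALU/and.ALU) 2-wide

ISSUED = 6,7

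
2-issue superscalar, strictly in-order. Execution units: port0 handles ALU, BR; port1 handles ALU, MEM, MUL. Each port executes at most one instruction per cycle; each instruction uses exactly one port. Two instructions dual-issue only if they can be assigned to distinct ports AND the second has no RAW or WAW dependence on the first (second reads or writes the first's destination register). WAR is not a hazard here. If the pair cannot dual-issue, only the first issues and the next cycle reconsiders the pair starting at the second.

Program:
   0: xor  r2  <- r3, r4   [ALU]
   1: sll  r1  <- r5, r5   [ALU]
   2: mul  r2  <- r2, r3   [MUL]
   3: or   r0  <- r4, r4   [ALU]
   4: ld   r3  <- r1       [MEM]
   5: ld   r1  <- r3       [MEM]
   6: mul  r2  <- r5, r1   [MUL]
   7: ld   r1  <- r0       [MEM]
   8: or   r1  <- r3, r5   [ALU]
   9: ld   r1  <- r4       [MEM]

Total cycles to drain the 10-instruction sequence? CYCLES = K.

CYCLES = 8

0. xor.ALU+sll.ALU @i0&i1  | dual
1. mul.MUL+or.ALU @i2&i3  | dual
2. ld.MEM @i4  | no-port MEM/MEM
3. ld.MEM @i5  | no-port MEM/MUL
4. mul.MUL @i6  | no-port MUL/MEM
5. ld.MEM @i7  | WAW r1
6. or.ALU @i8  | WAW r1
7. ld.MEM @i9  | tail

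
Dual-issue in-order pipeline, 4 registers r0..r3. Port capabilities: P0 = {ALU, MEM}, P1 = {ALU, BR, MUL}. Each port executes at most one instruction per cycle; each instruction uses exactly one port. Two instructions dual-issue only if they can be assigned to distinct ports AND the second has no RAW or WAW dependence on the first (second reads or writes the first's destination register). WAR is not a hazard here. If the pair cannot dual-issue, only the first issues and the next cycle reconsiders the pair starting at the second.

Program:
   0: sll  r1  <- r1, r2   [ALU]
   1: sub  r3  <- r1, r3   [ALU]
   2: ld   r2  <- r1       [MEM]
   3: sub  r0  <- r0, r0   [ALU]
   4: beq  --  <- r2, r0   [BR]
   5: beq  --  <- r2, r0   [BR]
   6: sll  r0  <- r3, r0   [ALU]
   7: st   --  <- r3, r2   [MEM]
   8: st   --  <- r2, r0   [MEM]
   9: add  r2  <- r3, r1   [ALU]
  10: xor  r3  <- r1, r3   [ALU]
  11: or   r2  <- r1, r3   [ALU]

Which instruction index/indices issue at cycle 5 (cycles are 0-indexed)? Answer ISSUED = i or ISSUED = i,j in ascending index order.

ISSUED = 7

[0] i0  sll  -- RAW r1
[1] i1&i2  sub ld  -- 2-wide
[2] i3  sub  -- RAW r0
[3] i4  beq  -- no-port BR/BR
[4] i5&i6  beq sll  -- 2-wide
[5] i7  st  -- no-port MEM/MEM
[6] i8&i9  st add  -- 2-wide
[7] i10  xor  -- RAW r3
[8] i11  or  -- tail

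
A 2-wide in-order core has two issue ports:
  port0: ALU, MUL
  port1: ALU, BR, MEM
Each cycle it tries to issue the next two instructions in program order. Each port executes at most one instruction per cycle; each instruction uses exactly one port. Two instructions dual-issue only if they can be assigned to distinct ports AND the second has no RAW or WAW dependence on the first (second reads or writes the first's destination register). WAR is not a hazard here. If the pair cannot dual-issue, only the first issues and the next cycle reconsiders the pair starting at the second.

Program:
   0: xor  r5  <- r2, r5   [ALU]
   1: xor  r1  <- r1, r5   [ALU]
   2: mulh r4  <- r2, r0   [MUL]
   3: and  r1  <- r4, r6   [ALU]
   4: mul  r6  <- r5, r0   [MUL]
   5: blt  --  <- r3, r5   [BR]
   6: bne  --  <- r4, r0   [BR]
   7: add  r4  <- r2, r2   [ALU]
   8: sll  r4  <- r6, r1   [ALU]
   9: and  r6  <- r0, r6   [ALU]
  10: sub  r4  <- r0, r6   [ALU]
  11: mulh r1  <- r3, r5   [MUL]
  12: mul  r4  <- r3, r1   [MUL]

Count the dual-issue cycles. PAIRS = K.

PAIRS = 5

  cy0 -> i0 (xor) RAW r5
  cy1 -> i1&i2 (xor mulh) 2-wide
  cy2 -> i3&i4 (and mul) 2-wide
  cy3 -> i5 (blt) no-port BR/BR
  cy4 -> i6&i7 (bne add) 2-wide
  cy5 -> i8&i9 (sll and) 2-wide
  cy6 -> i10&i11 (sub mulh) 2-wide
  cy7 -> i12 (mul) tail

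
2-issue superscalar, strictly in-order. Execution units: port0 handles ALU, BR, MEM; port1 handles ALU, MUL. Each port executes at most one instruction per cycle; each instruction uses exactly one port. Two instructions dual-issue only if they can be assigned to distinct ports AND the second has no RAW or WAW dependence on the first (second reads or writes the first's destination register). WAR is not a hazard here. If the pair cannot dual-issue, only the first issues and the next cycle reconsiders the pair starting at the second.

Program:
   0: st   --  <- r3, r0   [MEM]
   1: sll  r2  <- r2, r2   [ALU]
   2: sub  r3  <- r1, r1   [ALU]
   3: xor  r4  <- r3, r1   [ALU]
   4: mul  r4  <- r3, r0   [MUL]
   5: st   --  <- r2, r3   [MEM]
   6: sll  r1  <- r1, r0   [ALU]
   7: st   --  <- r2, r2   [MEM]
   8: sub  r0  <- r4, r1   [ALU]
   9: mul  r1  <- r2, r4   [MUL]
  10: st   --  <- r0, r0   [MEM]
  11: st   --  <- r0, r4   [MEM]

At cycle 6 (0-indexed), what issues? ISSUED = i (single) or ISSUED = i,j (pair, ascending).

ISSUED = 10

#0 head=0: st+sll i0&i1 dual
#1 head=2: sub i2 RAW r3
#2 head=3: xor i3 WAW r4
#3 head=4: mul+st i4&i5 dual
#4 head=6: sll+st i6&i7 dual
#5 head=8: sub+mul i8&i9 dual
#6 head=10: st i10 no-port MEM/MEM
#7 head=11: st i11 tail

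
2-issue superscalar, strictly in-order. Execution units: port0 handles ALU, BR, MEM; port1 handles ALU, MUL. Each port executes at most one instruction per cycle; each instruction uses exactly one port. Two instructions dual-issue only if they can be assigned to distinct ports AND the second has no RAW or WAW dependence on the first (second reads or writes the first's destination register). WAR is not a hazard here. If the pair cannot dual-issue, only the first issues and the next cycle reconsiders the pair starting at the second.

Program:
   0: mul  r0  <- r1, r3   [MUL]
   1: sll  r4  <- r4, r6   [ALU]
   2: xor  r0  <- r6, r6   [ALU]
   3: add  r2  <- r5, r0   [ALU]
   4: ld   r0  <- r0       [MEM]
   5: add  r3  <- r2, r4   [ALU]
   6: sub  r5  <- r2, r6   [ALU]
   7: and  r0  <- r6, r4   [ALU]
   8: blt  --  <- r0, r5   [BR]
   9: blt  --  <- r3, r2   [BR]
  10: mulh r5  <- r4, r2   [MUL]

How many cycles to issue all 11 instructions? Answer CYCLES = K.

c0: i0,i1 mul;sll  pair
c1: i2 xor  RAW r0
c2: i3,i4 add;ld  pair
c3: i5,i6 add;sub  pair
c4: i7 and  RAW r0
c5: i8 blt  no-port BR/BR
c6: i9,i10 blt;mulh  pair

CYCLES = 7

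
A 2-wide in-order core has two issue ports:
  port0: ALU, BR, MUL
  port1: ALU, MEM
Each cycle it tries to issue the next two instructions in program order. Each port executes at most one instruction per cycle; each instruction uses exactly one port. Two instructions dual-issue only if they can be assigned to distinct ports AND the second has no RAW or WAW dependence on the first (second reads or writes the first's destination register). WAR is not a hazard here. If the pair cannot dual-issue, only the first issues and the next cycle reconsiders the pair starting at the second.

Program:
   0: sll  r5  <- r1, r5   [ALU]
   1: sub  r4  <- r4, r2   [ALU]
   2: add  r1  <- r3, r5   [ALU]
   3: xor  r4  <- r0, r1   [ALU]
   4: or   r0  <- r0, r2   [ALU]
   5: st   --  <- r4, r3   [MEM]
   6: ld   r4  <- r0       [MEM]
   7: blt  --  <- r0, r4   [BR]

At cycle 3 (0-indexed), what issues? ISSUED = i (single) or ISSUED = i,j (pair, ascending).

  cy0 -> i0,i1 (sll sub) pair
  cy1 -> i2 (add) RAW r1
  cy2 -> i3,i4 (xor or) pair
  cy3 -> i5 (st) no-port MEM/MEM
  cy4 -> i6 (ld) RAW r4
  cy5 -> i7 (blt) tail

ISSUED = 5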